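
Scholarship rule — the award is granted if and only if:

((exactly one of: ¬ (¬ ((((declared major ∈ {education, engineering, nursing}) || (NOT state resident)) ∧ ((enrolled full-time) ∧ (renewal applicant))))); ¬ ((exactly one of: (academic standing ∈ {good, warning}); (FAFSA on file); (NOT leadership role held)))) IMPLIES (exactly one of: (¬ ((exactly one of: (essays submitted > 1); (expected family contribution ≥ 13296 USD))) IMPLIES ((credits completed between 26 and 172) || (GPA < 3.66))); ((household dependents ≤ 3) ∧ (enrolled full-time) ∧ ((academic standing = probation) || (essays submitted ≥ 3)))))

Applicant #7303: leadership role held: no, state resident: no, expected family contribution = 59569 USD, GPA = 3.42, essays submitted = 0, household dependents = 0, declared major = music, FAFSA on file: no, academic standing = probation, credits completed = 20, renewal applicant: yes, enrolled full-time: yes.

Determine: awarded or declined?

Atomic conditions:
  declared major ∈ {education, engineering, nursing}: music is not in the set → false
  NOT state resident: no → true
  enrolled full-time: yes → true
  renewal applicant: yes → true
  academic standing ∈ {good, warning}: probation is not in the set → false
  FAFSA on file: no → false
  NOT leadership role held: no → true
  essays submitted > 1: 0 > 1 is false
  expected family contribution ≥ 13296 USD: 59569 ≥ 13296 is true
  credits completed between 26 and 172: 20 in [26, 172] is false
  GPA < 3.66: 3.42 < 3.66 is true
  household dependents ≤ 3: 0 ≤ 3 is true
  academic standing = probation: probation == probation is true
  essays submitted ≥ 3: 0 ≥ 3 is false
Combine:
[1.1.1.1.1] false OR true = true
[1.1.1.1.2] true AND true = true
[1.1.1.1] true AND true = true
[1.1.1] NOT true = false
[1.1] NOT false = true
[1.2.1] exactly-one(false, false, true) = true
[1.2] NOT true = false
[1] exactly-one(true, false) = true
[2.1.1.1] exactly-one(false, true) = true
[2.1.1] NOT true = false
[2.1.2] false OR true = true
[2.1] false → true (antecedent false ⇒ implication holds) = true
[2.2.3] true OR false = true
[2.2] true AND true AND true = true
[2] exactly-one(true, true) = false
[root] true → false = false
Overall: false → declined

Declined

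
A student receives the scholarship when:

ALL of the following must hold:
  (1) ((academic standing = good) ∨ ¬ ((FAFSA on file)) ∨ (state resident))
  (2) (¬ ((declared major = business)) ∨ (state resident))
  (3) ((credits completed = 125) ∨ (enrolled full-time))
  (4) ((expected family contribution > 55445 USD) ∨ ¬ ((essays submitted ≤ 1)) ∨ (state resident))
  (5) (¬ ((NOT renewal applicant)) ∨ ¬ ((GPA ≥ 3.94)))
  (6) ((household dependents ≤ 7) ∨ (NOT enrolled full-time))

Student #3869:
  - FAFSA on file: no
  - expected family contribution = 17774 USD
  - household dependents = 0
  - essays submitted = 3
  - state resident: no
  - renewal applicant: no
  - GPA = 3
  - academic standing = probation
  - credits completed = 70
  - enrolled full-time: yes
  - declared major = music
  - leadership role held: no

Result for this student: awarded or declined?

Atomic conditions:
  academic standing = good: probation == good is false
  FAFSA on file: no → false
  state resident: no → false
  declared major = business: music == business is false
  credits completed = 125: 70 == 125 is false
  enrolled full-time: yes → true
  expected family contribution > 55445 USD: 17774 > 55445 is false
  essays submitted ≤ 1: 3 ≤ 1 is false
  NOT renewal applicant: no → true
  GPA ≥ 3.94: 3 ≥ 3.94 is false
  household dependents ≤ 7: 0 ≤ 7 is true
  NOT enrolled full-time: yes → false
Combine:
[1.2] NOT false = true
[1] false OR true OR false = true
[2.1] NOT false = true
[2] true OR false = true
[3] false OR true = true
[4.2] NOT false = true
[4] false OR true OR false = true
[5.1] NOT true = false
[5.2] NOT false = true
[5] false OR true = true
[6] true OR false = true
[root] true AND true AND true AND true AND true AND true = true
Overall: true → awarded

Awarded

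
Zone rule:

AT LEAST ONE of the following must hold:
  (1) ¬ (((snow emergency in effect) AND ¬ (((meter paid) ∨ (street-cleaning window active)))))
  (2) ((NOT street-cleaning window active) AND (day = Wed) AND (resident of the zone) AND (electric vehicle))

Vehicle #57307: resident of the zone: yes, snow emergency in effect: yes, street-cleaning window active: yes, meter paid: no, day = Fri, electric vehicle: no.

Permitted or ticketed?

Permitted

Atomic conditions:
  snow emergency in effect: yes → true
  meter paid: no → false
  street-cleaning window active: yes → true
  NOT street-cleaning window active: yes → false
  day = Wed: Fri == Wed is false
  resident of the zone: yes → true
  electric vehicle: no → false
Combine:
[1.1.2.1] false OR true = true
[1.1.2] NOT true = false
[1.1] true AND false = false
[1] NOT false = true
[2] false AND false AND true AND false = false
[root] true OR false = true
Overall: true → permitted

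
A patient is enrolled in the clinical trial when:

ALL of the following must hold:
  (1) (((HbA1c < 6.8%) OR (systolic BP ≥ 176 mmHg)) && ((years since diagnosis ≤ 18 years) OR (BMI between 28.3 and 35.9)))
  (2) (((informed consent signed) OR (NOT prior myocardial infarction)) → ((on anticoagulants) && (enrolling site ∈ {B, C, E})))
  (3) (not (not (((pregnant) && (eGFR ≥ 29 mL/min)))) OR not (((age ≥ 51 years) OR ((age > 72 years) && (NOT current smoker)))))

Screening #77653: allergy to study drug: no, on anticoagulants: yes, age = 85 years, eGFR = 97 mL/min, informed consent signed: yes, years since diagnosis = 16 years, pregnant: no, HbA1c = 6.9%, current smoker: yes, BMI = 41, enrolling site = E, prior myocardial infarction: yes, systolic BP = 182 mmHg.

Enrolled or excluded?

Atomic conditions:
  HbA1c < 6.8%: 6.9 < 6.8 is false
  systolic BP ≥ 176 mmHg: 182 ≥ 176 is true
  years since diagnosis ≤ 18 years: 16 ≤ 18 is true
  BMI between 28.3 and 35.9: 41 in [28.3, 35.9] is false
  informed consent signed: yes → true
  NOT prior myocardial infarction: yes → false
  on anticoagulants: yes → true
  enrolling site ∈ {B, C, E}: E is in the set → true
  pregnant: no → false
  eGFR ≥ 29 mL/min: 97 ≥ 29 is true
  age ≥ 51 years: 85 ≥ 51 is true
  age > 72 years: 85 > 72 is true
  NOT current smoker: yes → false
Combine:
[1.1] false OR true = true
[1.2] true OR false = true
[1] true AND true = true
[2.1] true OR false = true
[2.2] true AND true = true
[2] true → true = true
[3.1.1.1] false AND true = false
[3.1.1] NOT false = true
[3.1] NOT true = false
[3.2.1.2] true AND false = false
[3.2.1] true OR false = true
[3.2] NOT true = false
[3] false OR false = false
[root] true AND true AND false = false
Overall: false → excluded

Excluded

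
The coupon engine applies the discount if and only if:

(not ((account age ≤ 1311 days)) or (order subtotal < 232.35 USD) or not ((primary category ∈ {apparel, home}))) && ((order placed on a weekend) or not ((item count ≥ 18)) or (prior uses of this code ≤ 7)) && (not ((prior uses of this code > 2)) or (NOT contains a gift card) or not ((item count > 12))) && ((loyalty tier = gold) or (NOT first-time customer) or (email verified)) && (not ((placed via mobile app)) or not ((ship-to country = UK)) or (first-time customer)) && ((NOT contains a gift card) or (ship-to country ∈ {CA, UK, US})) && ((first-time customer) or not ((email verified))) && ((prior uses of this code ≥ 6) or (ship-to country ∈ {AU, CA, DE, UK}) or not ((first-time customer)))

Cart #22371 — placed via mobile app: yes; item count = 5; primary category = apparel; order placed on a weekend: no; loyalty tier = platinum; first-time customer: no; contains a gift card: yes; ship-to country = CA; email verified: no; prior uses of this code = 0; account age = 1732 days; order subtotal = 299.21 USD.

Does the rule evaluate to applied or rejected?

Applied

Atomic conditions:
  account age ≤ 1311 days: 1732 ≤ 1311 is false
  order subtotal < 232.35 USD: 299.21 < 232.35 is false
  primary category ∈ {apparel, home}: apparel is in the set → true
  order placed on a weekend: no → false
  item count ≥ 18: 5 ≥ 18 is false
  prior uses of this code ≤ 7: 0 ≤ 7 is true
  prior uses of this code > 2: 0 > 2 is false
  NOT contains a gift card: yes → false
  item count > 12: 5 > 12 is false
  loyalty tier = gold: platinum == gold is false
  NOT first-time customer: no → true
  email verified: no → false
  placed via mobile app: yes → true
  ship-to country = UK: CA == UK is false
  first-time customer: no → false
  ship-to country ∈ {CA, UK, US}: CA is in the set → true
  prior uses of this code ≥ 6: 0 ≥ 6 is false
  ship-to country ∈ {AU, CA, DE, UK}: CA is in the set → true
Combine:
[1.1] NOT false = true
[1.3] NOT true = false
[1] true OR false OR false = true
[2.2] NOT false = true
[2] false OR true OR true = true
[3.1] NOT false = true
[3.3] NOT false = true
[3] true OR false OR true = true
[4] false OR true OR false = true
[5.1] NOT true = false
[5.2] NOT false = true
[5] false OR true OR false = true
[6] false OR true = true
[7.2] NOT false = true
[7] false OR true = true
[8.3] NOT false = true
[8] false OR true OR true = true
[root] true AND true AND true AND true AND true AND true AND true AND true = true
Overall: true → applied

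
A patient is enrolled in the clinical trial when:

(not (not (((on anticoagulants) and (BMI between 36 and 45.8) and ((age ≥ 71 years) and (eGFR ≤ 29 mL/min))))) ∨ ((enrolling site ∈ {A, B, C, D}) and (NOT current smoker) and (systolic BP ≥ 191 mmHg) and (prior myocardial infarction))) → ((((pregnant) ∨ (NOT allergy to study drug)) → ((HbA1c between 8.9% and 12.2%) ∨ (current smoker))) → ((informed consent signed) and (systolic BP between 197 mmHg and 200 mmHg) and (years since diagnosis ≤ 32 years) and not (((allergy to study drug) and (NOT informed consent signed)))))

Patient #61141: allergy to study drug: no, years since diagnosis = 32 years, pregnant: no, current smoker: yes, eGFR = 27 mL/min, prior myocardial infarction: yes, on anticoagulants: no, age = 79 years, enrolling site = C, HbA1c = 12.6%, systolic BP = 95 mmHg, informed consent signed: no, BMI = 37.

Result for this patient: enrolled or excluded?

Atomic conditions:
  on anticoagulants: no → false
  BMI between 36 and 45.8: 37 in [36, 45.8] is true
  age ≥ 71 years: 79 ≥ 71 is true
  eGFR ≤ 29 mL/min: 27 ≤ 29 is true
  enrolling site ∈ {A, B, C, D}: C is in the set → true
  NOT current smoker: yes → false
  systolic BP ≥ 191 mmHg: 95 ≥ 191 is false
  prior myocardial infarction: yes → true
  pregnant: no → false
  NOT allergy to study drug: no → true
  HbA1c between 8.9% and 12.2%: 12.6 in [8.9, 12.2] is false
  current smoker: yes → true
  informed consent signed: no → false
  systolic BP between 197 mmHg and 200 mmHg: 95 in [197, 200] is false
  years since diagnosis ≤ 32 years: 32 ≤ 32 is true
  allergy to study drug: no → false
  NOT informed consent signed: no → true
Combine:
[1.1.1.1.3] true AND true = true
[1.1.1.1] false AND true AND true = false
[1.1.1] NOT false = true
[1.1] NOT true = false
[1.2] true AND false AND false AND true = false
[1] false OR false = false
[2.1.1] false OR true = true
[2.1.2] false OR true = true
[2.1] true → true = true
[2.2.4.1] false AND true = false
[2.2.4] NOT false = true
[2.2] false AND false AND true AND true = false
[2] true → false = false
[root] false → false (antecedent false ⇒ implication holds) = true
Overall: true → enrolled

Enrolled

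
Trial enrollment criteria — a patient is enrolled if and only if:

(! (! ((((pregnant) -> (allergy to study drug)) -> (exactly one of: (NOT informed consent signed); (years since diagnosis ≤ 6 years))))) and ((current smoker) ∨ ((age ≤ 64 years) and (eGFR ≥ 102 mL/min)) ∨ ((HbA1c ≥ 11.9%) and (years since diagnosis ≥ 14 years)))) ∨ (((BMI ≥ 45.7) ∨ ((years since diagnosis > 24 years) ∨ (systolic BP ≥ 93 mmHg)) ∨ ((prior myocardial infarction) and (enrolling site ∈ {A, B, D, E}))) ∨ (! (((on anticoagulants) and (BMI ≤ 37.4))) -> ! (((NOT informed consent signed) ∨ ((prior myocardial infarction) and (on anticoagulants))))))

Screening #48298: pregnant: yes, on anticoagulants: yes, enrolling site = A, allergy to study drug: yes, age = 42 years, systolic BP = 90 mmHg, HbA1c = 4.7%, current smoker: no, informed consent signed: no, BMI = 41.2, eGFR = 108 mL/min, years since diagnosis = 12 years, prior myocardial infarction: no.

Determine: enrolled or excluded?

Atomic conditions:
  pregnant: yes → true
  allergy to study drug: yes → true
  NOT informed consent signed: no → true
  years since diagnosis ≤ 6 years: 12 ≤ 6 is false
  current smoker: no → false
  age ≤ 64 years: 42 ≤ 64 is true
  eGFR ≥ 102 mL/min: 108 ≥ 102 is true
  HbA1c ≥ 11.9%: 4.7 ≥ 11.9 is false
  years since diagnosis ≥ 14 years: 12 ≥ 14 is false
  BMI ≥ 45.7: 41.2 ≥ 45.7 is false
  years since diagnosis > 24 years: 12 > 24 is false
  systolic BP ≥ 93 mmHg: 90 ≥ 93 is false
  prior myocardial infarction: no → false
  enrolling site ∈ {A, B, D, E}: A is in the set → true
  on anticoagulants: yes → true
  BMI ≤ 37.4: 41.2 ≤ 37.4 is false
Combine:
[1.1.1.1.1] true → true = true
[1.1.1.1.2] exactly-one(true, false) = true
[1.1.1.1] true → true = true
[1.1.1] NOT true = false
[1.1] NOT false = true
[1.2.2] true AND true = true
[1.2.3] false AND false = false
[1.2] false OR true OR false = true
[1] true AND true = true
[2.1.2] false OR false = false
[2.1.3] false AND true = false
[2.1] false OR false OR false = false
[2.2.1.1] true AND false = false
[2.2.1] NOT false = true
[2.2.2.1.2] false AND true = false
[2.2.2.1] true OR false = true
[2.2.2] NOT true = false
[2.2] true → false = false
[2] false OR false = false
[root] true OR false = true
Overall: true → enrolled

Enrolled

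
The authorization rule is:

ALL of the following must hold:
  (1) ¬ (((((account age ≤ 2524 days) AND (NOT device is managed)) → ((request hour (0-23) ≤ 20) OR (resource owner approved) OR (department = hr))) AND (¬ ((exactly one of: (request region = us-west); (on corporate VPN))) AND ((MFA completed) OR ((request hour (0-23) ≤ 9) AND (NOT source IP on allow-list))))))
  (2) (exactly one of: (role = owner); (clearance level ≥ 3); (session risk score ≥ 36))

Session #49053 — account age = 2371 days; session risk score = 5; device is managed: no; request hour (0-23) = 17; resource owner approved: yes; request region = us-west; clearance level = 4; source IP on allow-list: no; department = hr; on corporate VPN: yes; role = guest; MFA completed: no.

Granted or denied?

Granted

Atomic conditions:
  account age ≤ 2524 days: 2371 ≤ 2524 is true
  NOT device is managed: no → true
  request hour (0-23) ≤ 20: 17 ≤ 20 is true
  resource owner approved: yes → true
  department = hr: hr == hr is true
  request region = us-west: us-west == us-west is true
  on corporate VPN: yes → true
  MFA completed: no → false
  request hour (0-23) ≤ 9: 17 ≤ 9 is false
  NOT source IP on allow-list: no → true
  role = owner: guest == owner is false
  clearance level ≥ 3: 4 ≥ 3 is true
  session risk score ≥ 36: 5 ≥ 36 is false
Combine:
[1.1.1.1] true AND true = true
[1.1.1.2] true OR true OR true = true
[1.1.1] true → true = true
[1.1.2.1.1] exactly-one(true, true) = false
[1.1.2.1] NOT false = true
[1.1.2.2.2] false AND true = false
[1.1.2.2] false OR false = false
[1.1.2] true AND false = false
[1.1] true AND false = false
[1] NOT false = true
[2] exactly-one(false, true, false) = true
[root] true AND true = true
Overall: true → granted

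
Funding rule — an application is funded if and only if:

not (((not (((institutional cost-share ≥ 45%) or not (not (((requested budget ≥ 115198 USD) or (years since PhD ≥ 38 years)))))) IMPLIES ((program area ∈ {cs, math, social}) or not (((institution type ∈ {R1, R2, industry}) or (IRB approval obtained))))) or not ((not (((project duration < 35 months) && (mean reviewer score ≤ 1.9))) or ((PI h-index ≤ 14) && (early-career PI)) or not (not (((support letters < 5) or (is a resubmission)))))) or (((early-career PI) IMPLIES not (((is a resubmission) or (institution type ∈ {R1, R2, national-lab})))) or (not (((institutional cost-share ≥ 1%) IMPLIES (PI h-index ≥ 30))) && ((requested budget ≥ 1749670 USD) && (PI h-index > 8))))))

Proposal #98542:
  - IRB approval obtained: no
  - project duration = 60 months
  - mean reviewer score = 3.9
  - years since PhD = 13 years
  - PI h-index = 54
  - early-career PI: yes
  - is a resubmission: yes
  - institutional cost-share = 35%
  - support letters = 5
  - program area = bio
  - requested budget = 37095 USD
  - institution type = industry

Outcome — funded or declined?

Funded

Atomic conditions:
  institutional cost-share ≥ 45%: 35 ≥ 45 is false
  requested budget ≥ 115198 USD: 37095 ≥ 115198 is false
  years since PhD ≥ 38 years: 13 ≥ 38 is false
  program area ∈ {cs, math, social}: bio is not in the set → false
  institution type ∈ {R1, R2, industry}: industry is in the set → true
  IRB approval obtained: no → false
  project duration < 35 months: 60 < 35 is false
  mean reviewer score ≤ 1.9: 3.9 ≤ 1.9 is false
  PI h-index ≤ 14: 54 ≤ 14 is false
  early-career PI: yes → true
  support letters < 5: 5 < 5 is false
  is a resubmission: yes → true
  institution type ∈ {R1, R2, national-lab}: industry is not in the set → false
  institutional cost-share ≥ 1%: 35 ≥ 1 is true
  PI h-index ≥ 30: 54 ≥ 30 is true
  requested budget ≥ 1749670 USD: 37095 ≥ 1749670 is false
  PI h-index > 8: 54 > 8 is true
Combine:
[1.1.1.1.2.1.1] false OR false = false
[1.1.1.1.2.1] NOT false = true
[1.1.1.1.2] NOT true = false
[1.1.1.1] false OR false = false
[1.1.1] NOT false = true
[1.1.2.2.1] true OR false = true
[1.1.2.2] NOT true = false
[1.1.2] false OR false = false
[1.1] true → false = false
[1.2.1.1.1] false AND false = false
[1.2.1.1] NOT false = true
[1.2.1.2] false AND true = false
[1.2.1.3.1.1] false OR true = true
[1.2.1.3.1] NOT true = false
[1.2.1.3] NOT false = true
[1.2.1] true OR false OR true = true
[1.2] NOT true = false
[1.3.1.2.1] true OR false = true
[1.3.1.2] NOT true = false
[1.3.1] true → false = false
[1.3.2.1.1] true → true = true
[1.3.2.1] NOT true = false
[1.3.2.2] false AND true = false
[1.3.2] false AND false = false
[1.3] false OR false = false
[1] false OR false OR false = false
[root] NOT false = true
Overall: true → funded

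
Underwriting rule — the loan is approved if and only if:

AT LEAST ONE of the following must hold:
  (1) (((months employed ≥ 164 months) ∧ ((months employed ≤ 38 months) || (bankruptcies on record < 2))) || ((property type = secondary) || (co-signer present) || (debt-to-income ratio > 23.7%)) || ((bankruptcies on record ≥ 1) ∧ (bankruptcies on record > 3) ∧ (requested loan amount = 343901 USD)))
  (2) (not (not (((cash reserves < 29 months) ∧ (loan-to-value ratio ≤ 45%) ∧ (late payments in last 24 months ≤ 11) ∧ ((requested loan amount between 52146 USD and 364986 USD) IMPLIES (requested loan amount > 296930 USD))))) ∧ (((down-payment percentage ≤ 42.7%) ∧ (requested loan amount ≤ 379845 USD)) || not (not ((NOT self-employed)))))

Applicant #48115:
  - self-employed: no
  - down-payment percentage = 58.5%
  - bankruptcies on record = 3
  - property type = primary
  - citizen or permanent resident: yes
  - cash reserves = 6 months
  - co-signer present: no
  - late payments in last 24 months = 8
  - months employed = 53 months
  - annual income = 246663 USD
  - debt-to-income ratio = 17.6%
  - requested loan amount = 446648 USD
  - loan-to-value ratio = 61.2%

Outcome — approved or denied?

Atomic conditions:
  months employed ≥ 164 months: 53 ≥ 164 is false
  months employed ≤ 38 months: 53 ≤ 38 is false
  bankruptcies on record < 2: 3 < 2 is false
  property type = secondary: primary == secondary is false
  co-signer present: no → false
  debt-to-income ratio > 23.7%: 17.6 > 23.7 is false
  bankruptcies on record ≥ 1: 3 ≥ 1 is true
  bankruptcies on record > 3: 3 > 3 is false
  requested loan amount = 343901 USD: 446648 == 343901 is false
  cash reserves < 29 months: 6 < 29 is true
  loan-to-value ratio ≤ 45%: 61.2 ≤ 45 is false
  late payments in last 24 months ≤ 11: 8 ≤ 11 is true
  requested loan amount between 52146 USD and 364986 USD: 446648 in [52146, 364986] is false
  requested loan amount > 296930 USD: 446648 > 296930 is true
  down-payment percentage ≤ 42.7%: 58.5 ≤ 42.7 is false
  requested loan amount ≤ 379845 USD: 446648 ≤ 379845 is false
  NOT self-employed: no → true
Combine:
[1.1.2] false OR false = false
[1.1] false AND false = false
[1.2] false OR false OR false = false
[1.3] true AND false AND false = false
[1] false OR false OR false = false
[2.1.1.1.4] false → true (antecedent false ⇒ implication holds) = true
[2.1.1.1] true AND false AND true AND true = false
[2.1.1] NOT false = true
[2.1] NOT true = false
[2.2.1] false AND false = false
[2.2.2.1] NOT true = false
[2.2.2] NOT false = true
[2.2] false OR true = true
[2] false AND true = false
[root] false OR false = false
Overall: false → denied

Denied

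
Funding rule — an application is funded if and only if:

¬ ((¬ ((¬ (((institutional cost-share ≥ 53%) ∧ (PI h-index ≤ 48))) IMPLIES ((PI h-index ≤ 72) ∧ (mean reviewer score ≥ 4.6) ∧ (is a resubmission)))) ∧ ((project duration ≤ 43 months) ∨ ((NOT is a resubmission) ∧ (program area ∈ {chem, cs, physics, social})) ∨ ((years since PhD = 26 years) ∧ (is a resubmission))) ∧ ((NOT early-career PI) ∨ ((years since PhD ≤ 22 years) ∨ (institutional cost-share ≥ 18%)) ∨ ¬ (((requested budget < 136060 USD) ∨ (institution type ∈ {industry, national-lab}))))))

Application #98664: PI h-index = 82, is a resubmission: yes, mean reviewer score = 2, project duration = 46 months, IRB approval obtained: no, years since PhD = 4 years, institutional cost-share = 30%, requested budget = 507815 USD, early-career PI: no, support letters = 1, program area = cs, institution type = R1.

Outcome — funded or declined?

Atomic conditions:
  institutional cost-share ≥ 53%: 30 ≥ 53 is false
  PI h-index ≤ 48: 82 ≤ 48 is false
  PI h-index ≤ 72: 82 ≤ 72 is false
  mean reviewer score ≥ 4.6: 2 ≥ 4.6 is false
  is a resubmission: yes → true
  project duration ≤ 43 months: 46 ≤ 43 is false
  NOT is a resubmission: yes → false
  program area ∈ {chem, cs, physics, social}: cs is in the set → true
  years since PhD = 26 years: 4 == 26 is false
  NOT early-career PI: no → true
  years since PhD ≤ 22 years: 4 ≤ 22 is true
  institutional cost-share ≥ 18%: 30 ≥ 18 is true
  requested budget < 136060 USD: 507815 < 136060 is false
  institution type ∈ {industry, national-lab}: R1 is not in the set → false
Combine:
[1.1.1.1.1] false AND false = false
[1.1.1.1] NOT false = true
[1.1.1.2] false AND false AND true = false
[1.1.1] true → false = false
[1.1] NOT false = true
[1.2.2] false AND true = false
[1.2.3] false AND true = false
[1.2] false OR false OR false = false
[1.3.2] true OR true = true
[1.3.3.1] false OR false = false
[1.3.3] NOT false = true
[1.3] true OR true OR true = true
[1] true AND false AND true = false
[root] NOT false = true
Overall: true → funded

Funded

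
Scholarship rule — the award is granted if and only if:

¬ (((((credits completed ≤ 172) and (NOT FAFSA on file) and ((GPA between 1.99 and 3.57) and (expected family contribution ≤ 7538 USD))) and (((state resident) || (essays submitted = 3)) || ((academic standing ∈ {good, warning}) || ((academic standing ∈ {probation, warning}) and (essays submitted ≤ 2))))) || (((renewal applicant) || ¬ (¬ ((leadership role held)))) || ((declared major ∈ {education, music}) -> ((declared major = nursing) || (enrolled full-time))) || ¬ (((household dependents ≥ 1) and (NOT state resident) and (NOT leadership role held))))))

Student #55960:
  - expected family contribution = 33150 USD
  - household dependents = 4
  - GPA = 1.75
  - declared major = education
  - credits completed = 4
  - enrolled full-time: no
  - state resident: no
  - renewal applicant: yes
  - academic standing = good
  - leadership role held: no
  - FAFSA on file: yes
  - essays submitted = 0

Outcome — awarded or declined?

Declined

Atomic conditions:
  credits completed ≤ 172: 4 ≤ 172 is true
  NOT FAFSA on file: yes → false
  GPA between 1.99 and 3.57: 1.75 in [1.99, 3.57] is false
  expected family contribution ≤ 7538 USD: 33150 ≤ 7538 is false
  state resident: no → false
  essays submitted = 3: 0 == 3 is false
  academic standing ∈ {good, warning}: good is in the set → true
  academic standing ∈ {probation, warning}: good is not in the set → false
  essays submitted ≤ 2: 0 ≤ 2 is true
  renewal applicant: yes → true
  leadership role held: no → false
  declared major ∈ {education, music}: education is in the set → true
  declared major = nursing: education == nursing is false
  enrolled full-time: no → false
  household dependents ≥ 1: 4 ≥ 1 is true
  NOT state resident: no → true
  NOT leadership role held: no → true
Combine:
[1.1.1.3] false AND false = false
[1.1.1] true AND false AND false = false
[1.1.2.1] false OR false = false
[1.1.2.2.2] false AND true = false
[1.1.2.2] true OR false = true
[1.1.2] false OR true = true
[1.1] false AND true = false
[1.2.1.2.1] NOT false = true
[1.2.1.2] NOT true = false
[1.2.1] true OR false = true
[1.2.2.2] false OR false = false
[1.2.2] true → false = false
[1.2.3.1] true AND true AND true = true
[1.2.3] NOT true = false
[1.2] true OR false OR false = true
[1] false OR true = true
[root] NOT true = false
Overall: false → declined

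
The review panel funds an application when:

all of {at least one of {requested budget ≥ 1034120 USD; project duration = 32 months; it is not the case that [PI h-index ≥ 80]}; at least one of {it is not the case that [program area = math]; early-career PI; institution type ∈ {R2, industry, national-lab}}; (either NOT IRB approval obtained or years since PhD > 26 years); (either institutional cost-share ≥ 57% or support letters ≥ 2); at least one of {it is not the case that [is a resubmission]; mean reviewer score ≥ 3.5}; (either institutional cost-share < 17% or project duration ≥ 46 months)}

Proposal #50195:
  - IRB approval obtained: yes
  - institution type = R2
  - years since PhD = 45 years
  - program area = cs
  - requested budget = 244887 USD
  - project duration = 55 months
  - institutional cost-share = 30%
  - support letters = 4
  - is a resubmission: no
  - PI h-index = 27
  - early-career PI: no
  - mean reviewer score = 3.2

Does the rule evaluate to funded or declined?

Atomic conditions:
  requested budget ≥ 1034120 USD: 244887 ≥ 1034120 is false
  project duration = 32 months: 55 == 32 is false
  PI h-index ≥ 80: 27 ≥ 80 is false
  program area = math: cs == math is false
  early-career PI: no → false
  institution type ∈ {R2, industry, national-lab}: R2 is in the set → true
  NOT IRB approval obtained: yes → false
  years since PhD > 26 years: 45 > 26 is true
  institutional cost-share ≥ 57%: 30 ≥ 57 is false
  support letters ≥ 2: 4 ≥ 2 is true
  is a resubmission: no → false
  mean reviewer score ≥ 3.5: 3.2 ≥ 3.5 is false
  institutional cost-share < 17%: 30 < 17 is false
  project duration ≥ 46 months: 55 ≥ 46 is true
Combine:
[1.3] NOT false = true
[1] false OR false OR true = true
[2.1] NOT false = true
[2] true OR false OR true = true
[3] false OR true = true
[4] false OR true = true
[5.1] NOT false = true
[5] true OR false = true
[6] false OR true = true
[root] true AND true AND true AND true AND true AND true = true
Overall: true → funded

Funded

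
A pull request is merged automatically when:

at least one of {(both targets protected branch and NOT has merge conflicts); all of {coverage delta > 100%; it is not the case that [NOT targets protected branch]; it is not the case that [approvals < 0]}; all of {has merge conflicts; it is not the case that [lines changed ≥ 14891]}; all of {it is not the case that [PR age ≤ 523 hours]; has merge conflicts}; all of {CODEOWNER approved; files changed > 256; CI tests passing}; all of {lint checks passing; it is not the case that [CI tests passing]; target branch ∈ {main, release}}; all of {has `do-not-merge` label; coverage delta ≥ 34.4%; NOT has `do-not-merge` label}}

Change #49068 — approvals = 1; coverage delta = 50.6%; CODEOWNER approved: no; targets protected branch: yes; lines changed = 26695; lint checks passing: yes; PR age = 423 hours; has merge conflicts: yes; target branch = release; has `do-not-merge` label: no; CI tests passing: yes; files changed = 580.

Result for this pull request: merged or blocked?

Atomic conditions:
  targets protected branch: yes → true
  NOT has merge conflicts: yes → false
  coverage delta > 100%: 50.6 > 100 is false
  NOT targets protected branch: yes → false
  approvals < 0: 1 < 0 is false
  has merge conflicts: yes → true
  lines changed ≥ 14891: 26695 ≥ 14891 is true
  PR age ≤ 523 hours: 423 ≤ 523 is true
  CODEOWNER approved: no → false
  files changed > 256: 580 > 256 is true
  CI tests passing: yes → true
  lint checks passing: yes → true
  target branch ∈ {main, release}: release is in the set → true
  has `do-not-merge` label: no → false
  coverage delta ≥ 34.4%: 50.6 ≥ 34.4 is true
  NOT has `do-not-merge` label: no → true
Combine:
[1] true AND false = false
[2.2] NOT false = true
[2.3] NOT false = true
[2] false AND true AND true = false
[3.2] NOT true = false
[3] true AND false = false
[4.1] NOT true = false
[4] false AND true = false
[5] false AND true AND true = false
[6.2] NOT true = false
[6] true AND false AND true = false
[7] false AND true AND true = false
[root] false OR false OR false OR false OR false OR false OR false = false
Overall: false → blocked

Blocked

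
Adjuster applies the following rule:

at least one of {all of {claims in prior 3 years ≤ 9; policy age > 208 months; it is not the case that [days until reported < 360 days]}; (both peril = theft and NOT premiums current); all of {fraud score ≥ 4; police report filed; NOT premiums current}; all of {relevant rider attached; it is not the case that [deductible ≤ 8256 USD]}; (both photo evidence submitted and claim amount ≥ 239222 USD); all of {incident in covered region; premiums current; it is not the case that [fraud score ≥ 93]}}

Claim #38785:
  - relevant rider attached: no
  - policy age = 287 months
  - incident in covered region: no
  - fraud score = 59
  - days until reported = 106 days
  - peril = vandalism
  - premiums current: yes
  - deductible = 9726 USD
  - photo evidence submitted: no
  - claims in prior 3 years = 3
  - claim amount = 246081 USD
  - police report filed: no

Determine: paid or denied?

Atomic conditions:
  claims in prior 3 years ≤ 9: 3 ≤ 9 is true
  policy age > 208 months: 287 > 208 is true
  days until reported < 360 days: 106 < 360 is true
  peril = theft: vandalism == theft is false
  NOT premiums current: yes → false
  fraud score ≥ 4: 59 ≥ 4 is true
  police report filed: no → false
  relevant rider attached: no → false
  deductible ≤ 8256 USD: 9726 ≤ 8256 is false
  photo evidence submitted: no → false
  claim amount ≥ 239222 USD: 246081 ≥ 239222 is true
  incident in covered region: no → false
  premiums current: yes → true
  fraud score ≥ 93: 59 ≥ 93 is false
Combine:
[1.3] NOT true = false
[1] true AND true AND false = false
[2] false AND false = false
[3] true AND false AND false = false
[4.2] NOT false = true
[4] false AND true = false
[5] false AND true = false
[6.3] NOT false = true
[6] false AND true AND true = false
[root] false OR false OR false OR false OR false OR false = false
Overall: false → denied

Denied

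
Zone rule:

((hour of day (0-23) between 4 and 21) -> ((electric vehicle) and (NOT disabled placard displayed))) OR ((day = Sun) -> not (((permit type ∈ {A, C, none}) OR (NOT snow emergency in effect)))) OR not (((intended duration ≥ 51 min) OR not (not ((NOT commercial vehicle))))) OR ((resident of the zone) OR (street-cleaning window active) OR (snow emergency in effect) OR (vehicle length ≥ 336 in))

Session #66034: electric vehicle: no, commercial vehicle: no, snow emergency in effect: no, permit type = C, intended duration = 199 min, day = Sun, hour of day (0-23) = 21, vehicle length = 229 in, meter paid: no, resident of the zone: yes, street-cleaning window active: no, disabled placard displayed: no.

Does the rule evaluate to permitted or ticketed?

Atomic conditions:
  hour of day (0-23) between 4 and 21: 21 in [4, 21] is true
  electric vehicle: no → false
  NOT disabled placard displayed: no → true
  day = Sun: Sun == Sun is true
  permit type ∈ {A, C, none}: C is in the set → true
  NOT snow emergency in effect: no → true
  intended duration ≥ 51 min: 199 ≥ 51 is true
  NOT commercial vehicle: no → true
  resident of the zone: yes → true
  street-cleaning window active: no → false
  snow emergency in effect: no → false
  vehicle length ≥ 336 in: 229 ≥ 336 is false
Combine:
[1.2] false AND true = false
[1] true → false = false
[2.2.1] true OR true = true
[2.2] NOT true = false
[2] true → false = false
[3.1.2.1] NOT true = false
[3.1.2] NOT false = true
[3.1] true OR true = true
[3] NOT true = false
[4] true OR false OR false OR false = true
[root] false OR false OR false OR true = true
Overall: true → permitted

Permitted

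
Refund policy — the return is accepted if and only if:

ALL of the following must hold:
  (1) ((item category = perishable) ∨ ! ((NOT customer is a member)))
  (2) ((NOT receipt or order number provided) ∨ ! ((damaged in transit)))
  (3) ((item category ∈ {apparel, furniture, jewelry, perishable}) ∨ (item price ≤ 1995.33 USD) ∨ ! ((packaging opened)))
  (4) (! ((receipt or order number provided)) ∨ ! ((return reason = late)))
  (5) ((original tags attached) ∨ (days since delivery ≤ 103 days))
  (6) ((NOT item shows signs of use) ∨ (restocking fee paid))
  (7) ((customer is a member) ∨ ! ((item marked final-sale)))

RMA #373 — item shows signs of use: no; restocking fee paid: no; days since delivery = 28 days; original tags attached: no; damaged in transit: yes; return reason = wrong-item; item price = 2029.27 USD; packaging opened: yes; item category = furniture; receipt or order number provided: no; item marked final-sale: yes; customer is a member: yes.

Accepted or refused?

Atomic conditions:
  item category = perishable: furniture == perishable is false
  NOT customer is a member: yes → false
  NOT receipt or order number provided: no → true
  damaged in transit: yes → true
  item category ∈ {apparel, furniture, jewelry, perishable}: furniture is in the set → true
  item price ≤ 1995.33 USD: 2029.27 ≤ 1995.33 is false
  packaging opened: yes → true
  receipt or order number provided: no → false
  return reason = late: wrong-item == late is false
  original tags attached: no → false
  days since delivery ≤ 103 days: 28 ≤ 103 is true
  NOT item shows signs of use: no → true
  restocking fee paid: no → false
  customer is a member: yes → true
  item marked final-sale: yes → true
Combine:
[1.2] NOT false = true
[1] false OR true = true
[2.2] NOT true = false
[2] true OR false = true
[3.3] NOT true = false
[3] true OR false OR false = true
[4.1] NOT false = true
[4.2] NOT false = true
[4] true OR true = true
[5] false OR true = true
[6] true OR false = true
[7.2] NOT true = false
[7] true OR false = true
[root] true AND true AND true AND true AND true AND true AND true = true
Overall: true → accepted

Accepted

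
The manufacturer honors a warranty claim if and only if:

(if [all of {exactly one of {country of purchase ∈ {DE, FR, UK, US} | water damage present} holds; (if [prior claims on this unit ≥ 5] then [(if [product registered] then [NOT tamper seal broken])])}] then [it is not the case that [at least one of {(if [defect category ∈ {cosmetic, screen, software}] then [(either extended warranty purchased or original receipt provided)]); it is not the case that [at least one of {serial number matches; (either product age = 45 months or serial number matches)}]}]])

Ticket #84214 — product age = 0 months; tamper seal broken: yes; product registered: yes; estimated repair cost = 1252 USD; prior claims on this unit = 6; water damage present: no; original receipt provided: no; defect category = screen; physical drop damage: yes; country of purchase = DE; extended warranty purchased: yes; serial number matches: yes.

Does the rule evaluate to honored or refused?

Atomic conditions:
  country of purchase ∈ {DE, FR, UK, US}: DE is in the set → true
  water damage present: no → false
  prior claims on this unit ≥ 5: 6 ≥ 5 is true
  product registered: yes → true
  NOT tamper seal broken: yes → false
  defect category ∈ {cosmetic, screen, software}: screen is in the set → true
  extended warranty purchased: yes → true
  original receipt provided: no → false
  serial number matches: yes → true
  product age = 45 months: 0 == 45 is false
Combine:
[1.1] exactly-one(true, false) = true
[1.2.2] true → false = false
[1.2] true → false = false
[1] true AND false = false
[2.1.1.2] true OR false = true
[2.1.1] true → true = true
[2.1.2.1.2] false OR true = true
[2.1.2.1] true OR true = true
[2.1.2] NOT true = false
[2.1] true OR false = true
[2] NOT true = false
[root] false → false (antecedent false ⇒ implication holds) = true
Overall: true → honored

Honored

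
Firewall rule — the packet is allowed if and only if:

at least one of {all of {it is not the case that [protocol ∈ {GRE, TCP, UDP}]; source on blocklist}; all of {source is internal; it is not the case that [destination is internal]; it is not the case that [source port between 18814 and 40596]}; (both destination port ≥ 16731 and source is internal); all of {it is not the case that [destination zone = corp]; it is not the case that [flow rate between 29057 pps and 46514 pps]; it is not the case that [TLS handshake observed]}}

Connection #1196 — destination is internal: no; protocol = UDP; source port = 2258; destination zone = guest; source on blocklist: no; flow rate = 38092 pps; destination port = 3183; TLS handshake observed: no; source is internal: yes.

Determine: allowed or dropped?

Atomic conditions:
  protocol ∈ {GRE, TCP, UDP}: UDP is in the set → true
  source on blocklist: no → false
  source is internal: yes → true
  destination is internal: no → false
  source port between 18814 and 40596: 2258 in [18814, 40596] is false
  destination port ≥ 16731: 3183 ≥ 16731 is false
  destination zone = corp: guest == corp is false
  flow rate between 29057 pps and 46514 pps: 38092 in [29057, 46514] is true
  TLS handshake observed: no → false
Combine:
[1.1] NOT true = false
[1] false AND false = false
[2.2] NOT false = true
[2.3] NOT false = true
[2] true AND true AND true = true
[3] false AND true = false
[4.1] NOT false = true
[4.2] NOT true = false
[4.3] NOT false = true
[4] true AND false AND true = false
[root] false OR true OR false OR false = true
Overall: true → allowed

Allowed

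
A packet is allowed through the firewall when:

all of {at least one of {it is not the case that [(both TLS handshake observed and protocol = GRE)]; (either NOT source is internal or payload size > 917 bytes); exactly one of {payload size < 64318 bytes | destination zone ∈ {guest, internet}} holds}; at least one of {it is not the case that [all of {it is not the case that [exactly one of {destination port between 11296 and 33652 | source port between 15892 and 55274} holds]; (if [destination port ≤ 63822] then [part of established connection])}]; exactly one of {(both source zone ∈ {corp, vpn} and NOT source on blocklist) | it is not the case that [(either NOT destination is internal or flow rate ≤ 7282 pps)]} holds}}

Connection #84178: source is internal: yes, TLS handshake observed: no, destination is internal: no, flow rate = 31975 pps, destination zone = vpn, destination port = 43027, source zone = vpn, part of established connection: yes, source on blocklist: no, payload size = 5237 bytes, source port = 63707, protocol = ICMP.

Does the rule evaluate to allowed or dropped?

Atomic conditions:
  TLS handshake observed: no → false
  protocol = GRE: ICMP == GRE is false
  NOT source is internal: yes → false
  payload size > 917 bytes: 5237 > 917 is true
  payload size < 64318 bytes: 5237 < 64318 is true
  destination zone ∈ {guest, internet}: vpn is not in the set → false
  destination port between 11296 and 33652: 43027 in [11296, 33652] is false
  source port between 15892 and 55274: 63707 in [15892, 55274] is false
  destination port ≤ 63822: 43027 ≤ 63822 is true
  part of established connection: yes → true
  source zone ∈ {corp, vpn}: vpn is in the set → true
  NOT source on blocklist: no → true
  NOT destination is internal: no → true
  flow rate ≤ 7282 pps: 31975 ≤ 7282 is false
Combine:
[1.1.1] false AND false = false
[1.1] NOT false = true
[1.2] false OR true = true
[1.3] exactly-one(true, false) = true
[1] true OR true OR true = true
[2.1.1.1.1] exactly-one(false, false) = false
[2.1.1.1] NOT false = true
[2.1.1.2] true → true = true
[2.1.1] true AND true = true
[2.1] NOT true = false
[2.2.1] true AND true = true
[2.2.2.1] true OR false = true
[2.2.2] NOT true = false
[2.2] exactly-one(true, false) = true
[2] false OR true = true
[root] true AND true = true
Overall: true → allowed

Allowed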